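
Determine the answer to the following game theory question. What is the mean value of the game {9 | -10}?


Game = {9 | -10}, a switch {a | b} with numbers a > b.
Its thermograph has left wall a - t and right wall b + t, which meet at t = (a - b)/2, where both equal (a + b)/2. So the mast (mean value) is at (a + b)/2.
Mean = (9 + (-10))/2 = -1/2 = -1/2

-1/2


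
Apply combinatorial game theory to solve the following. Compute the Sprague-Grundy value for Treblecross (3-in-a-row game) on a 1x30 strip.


Treblecross: place X on empty cells; 3-in-a-row wins.
Playing within two cells of an existing X lets the opponent win at once, so sensible play treats the cells i-2..i+2 around each X as dead. The player left with no safe cell loses, so this is a normal-play take-away game on strips of safe cells.
Placing X at cell i (0-indexed) of a strip of k safe cells leaves independent strips of sizes max(0, i-2) and max(0, k-i-3). Hence G(k) = mex{ G(max(0,i-2)) XOR G(max(0,k-i-3)) : 0 <= i < k }, with G(0) = 0.
G(1): splits (0,0):0^0=0 -> mex({0}) = 1
G(2): splits (0,0):0^0=0 -> mex({0}) = 1
G(3): splits (0,0):0^0=0 -> mex({0}) = 1
G(4): splits (0,1):0^1=1 (0,0):0^0=0 -> mex({0, 1}) = 2
G(5): splits (0,2):0^1=1 (0,1):0^1=1 (0,0):0^0=0 -> mex({0, 1}) = 2
G(6) = mex({1}) = 0
G(7) = mex({0, 1, 2}) = 3
G(8) = mex({0, 1, 2}) = 3
G(9) = mex({0, 2}) = 1
G(10) = mex({0, 2, 3}) = 1
G(11) = mex({0, 3}) = 1
G(12) = mex({1, 3}) = 0
G(13) = mex({0, 1, 2, 3}) = 4
G(14) = mex({0, 1, 2}) = 3
G(15) = mex({0, 1, 2}) = 3
G(16) = mex({0, 1, 2, 4}) = 3
G(17) = mex({0, 1, 3, 4}) = 2
G(18) = mex({0, 1, 3, 4}) = 2
G(19) = mex({0, 1, 3, 5}) = 2
G(20) = mex({0, 1, 2, 3, 5}) = 4
G(21) = mex({0, 1, 2, 3, 5}) = 4
G(22) = mex({1, 2, 6}) = 0
G(23) = mex({0, 1, 2, 3, 4, 6}) = 5
G(24) = mex({0, 1, 2, 3, 4}) = 5
G(25) = mex({0, 1, 3, 4, 7}) = 2
G(26) = mex({0, 1, 3, 4, 5, 7}) = 2
G(27) = mex({0, 1, 3, 5}) = 2
G(28) = mex({0, 1, 2, 5}) = 3
G(29) = mex({0, 1, 2, 4, 5, 6}) = 3
G(30) = mex({1, 2, 4, 6}) = 0
Therefore G(30) = 0.

0


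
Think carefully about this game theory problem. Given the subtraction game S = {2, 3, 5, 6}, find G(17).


The subtraction set is S = {2, 3, 5, 6}.
G(k) = mex{ G(k - s) : s in S, s <= k }. We compute iteratively: G(0) = 0.
G(1) = mex({}) = 0
G(2) = mex({0}) = 1
G(3) = mex({0}) = 1
G(4) = mex({0, 1}) = 2
G(5) = mex({0, 1}) = 2
G(6) = mex({0, 1, 2}) = 3
G(7) = mex({0, 1, 2}) = 3
G(8) = mex({1, 2, 3}) = 0
G(9) = mex({1, 2, 3}) = 0
G(10) = mex({0, 2, 3}) = 1
G(11) = mex({0, 2, 3}) = 1
G(12) = mex({0, 1, 3}) = 2
G(13) = mex({0, 1, 3}) = 2
Observe that G(8)..G(13) = 0, 0, 1, 1, 2, 2 repeats G(0)..G(5) = 0, 0, 1, 1, 2, 2.
For k >= max(S) = 6, G(k) is determined by the previous 6 values G(k-6)..G(k-1); a window of 6 consecutive values has recurred shifted by 8, so by induction G(k + 8) = G(k) for all k >= 0: the sequence is periodic from the start with period 8.
One period: G(0..7) = 0, 0, 1, 1, 2, 2, 3, 3.
17 mod 8 = 1, so G(17) = G(1) = 0.

0


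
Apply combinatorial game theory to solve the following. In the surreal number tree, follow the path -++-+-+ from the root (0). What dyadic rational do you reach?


Sign expansion: -++-+-+
Rule: track bounds (lo, hi), initially (-inf, +inf). On '+', the current value becomes lo and we move to the simplest number in (value, hi): value + 1 if hi = +inf, otherwise the midpoint (value + hi)/2. On '-', the current value becomes hi and we move to value - 1 if lo = -inf, otherwise the midpoint (lo + value)/2.
Start at 0.
Step 1: sign = -, move left. Bounds: (-inf, 0). Value = -1
Step 2: sign = +, move right. Bounds: (-1, 0). Value = -1/2
Step 3: sign = +, move right. Bounds: (-1/2, 0). Value = -1/4
Step 4: sign = -, move left. Bounds: (-1/2, -1/4). Value = -3/8
Step 5: sign = +, move right. Bounds: (-3/8, -1/4). Value = -5/16
Step 6: sign = -, move left. Bounds: (-3/8, -5/16). Value = -11/32
Step 7: sign = +, move right. Bounds: (-11/32, -5/16). Value = -21/64
The surreal number with sign expansion -++-+-+ is -21/64.

-21/64


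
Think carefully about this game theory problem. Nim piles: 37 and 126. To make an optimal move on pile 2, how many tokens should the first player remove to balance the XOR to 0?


Piles: 37 and 126
Current XOR: 37 XOR 126 = 91 (non-zero, so this is an N-position).
To make the XOR zero, we need to find a move that balances the piles.
For pile 2 (size 126): target = 126 XOR 91 = 37
We reduce pile 2 from 126 to 37.
Tokens removed: 126 - 37 = 89
Verification: 37 XOR 37 = 0

89


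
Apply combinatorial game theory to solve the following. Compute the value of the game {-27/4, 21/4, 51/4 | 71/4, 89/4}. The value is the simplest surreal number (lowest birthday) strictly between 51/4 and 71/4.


Left options: {-27/4, 21/4, 51/4}, max = 51/4
Right options: {71/4, 89/4}, min = 71/4
All options are numbers and max(Left) < min(Right), so by the simplicity theorem the value is the simplest (earliest-born) number strictly between 51/4 and 71/4.
Integers 13 through 17 all lie strictly between 51/4 and 71/4.
Among integers, the simplest (lowest birthday = smallest |n|; 0 is born on day 0, +-n on day n) is 13.
No non-integer in the interval can be simpler: if x is a non-integer in the interval, then floor(x) or ceil(x) also lies in the interval (the interval contains an integer), and both are proper prefixes of x's sign expansion, i.e. born earlier. So the game value is 13.
Game value = 13

13


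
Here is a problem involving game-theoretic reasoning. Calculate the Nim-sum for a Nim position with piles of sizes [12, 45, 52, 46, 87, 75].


We need the XOR (exclusive or) of all pile sizes.
After XOR-ing pile 1 (size 12): 0 XOR 12 = 12
After XOR-ing pile 2 (size 45): 12 XOR 45 = 33
After XOR-ing pile 3 (size 52): 33 XOR 52 = 21
After XOR-ing pile 4 (size 46): 21 XOR 46 = 59
After XOR-ing pile 5 (size 87): 59 XOR 87 = 108
After XOR-ing pile 6 (size 75): 108 XOR 75 = 39
The Nim-value of this position is 39.

39


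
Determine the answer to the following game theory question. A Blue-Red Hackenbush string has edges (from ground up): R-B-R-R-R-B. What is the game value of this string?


Edges (from ground): R-B-R-R-R-B
By Berlekamp's sign-expansion rule, a Blue-Red Hackenbush stalk has the value of the surreal number whose sign sequence is the edge sequence with B -> + and R -> -.
Sign sequence: -+---+
Trace the sign expansion in the surreal number tree, starting from 0:
Edge 1: R (sign -) -> bounds (-inf, 0), value = -1
Edge 2: B (sign +) -> bounds (-1, 0), value = -1/2
Edge 3: R (sign -) -> bounds (-1, -1/2), value = -3/4
Edge 4: R (sign -) -> bounds (-1, -3/4), value = -7/8
Edge 5: R (sign -) -> bounds (-1, -7/8), value = -15/16
Edge 6: B (sign +) -> bounds (-15/16, -7/8), value = -29/32
Game value = -29/32

-29/32


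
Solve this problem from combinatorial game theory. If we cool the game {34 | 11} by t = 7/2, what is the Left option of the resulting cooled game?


Original game: {34 | 11} (a switch {a | b} with a > b).
Cooling by t (for t below the temperature (a - b)/2 = 23/2) taxes each move by t: {a | b} cooled by t is {a - t | b + t}.
Cooling amount: t = 7/2
Cooled Left option: 34 - 7/2 = 61/2
Cooled Right option: 11 + 7/2 = 29/2
Cooled game: {61/2 | 29/2}
Left option = 61/2

61/2


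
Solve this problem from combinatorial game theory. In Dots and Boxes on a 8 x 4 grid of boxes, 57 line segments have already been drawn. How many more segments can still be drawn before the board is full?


Grid: 8 x 4 boxes, i.e. 9 rows and 5 columns of dots.
Horizontal edges: (rows + 1) * cols = 9 * 4 = 36
Vertical edges: rows * (cols + 1) = 8 * 5 = 40
Total edges: 36 + 40 = 76
Edges drawn: 57
Remaining: 76 - 57 = 19

19


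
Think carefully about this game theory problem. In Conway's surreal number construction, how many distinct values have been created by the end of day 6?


Day 0: {|} = 0 is born. Count = 1.
Day n: the number of surreal numbers born by day n is 2^(n+1) - 1.
By day 0: 2^1 - 1 = 1
By day 1: 2^2 - 1 = 3
By day 2: 2^3 - 1 = 7
By day 3: 2^4 - 1 = 15
By day 4: 2^5 - 1 = 31
By day 5: 2^6 - 1 = 63
By day 6: 2^7 - 1 = 127
By day 6: 127 surreal numbers.

127


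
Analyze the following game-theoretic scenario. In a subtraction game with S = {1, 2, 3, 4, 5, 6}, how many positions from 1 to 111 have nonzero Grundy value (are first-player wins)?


Subtraction set S = {1, 2, 3, 4, 5, 6}, so G(n) = n mod 7.
G(n) = 0 when n is a multiple of 7.
Multiples of 7 in [1, 111]: 15
N-positions (nonzero Grundy) = 111 - 15 = 96

96


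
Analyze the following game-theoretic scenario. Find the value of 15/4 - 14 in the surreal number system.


x = 15/4, y = 14
Converting to common denominator: 4
x = 15/4, y = 56/4
x - y = 15/4 - 14 = -41/4

-41/4


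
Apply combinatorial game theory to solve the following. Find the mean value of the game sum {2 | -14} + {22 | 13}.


G1 = {2 | -14}, G2 = {22 | 13}
Each is a switch {a | b} with numbers a > b; its mean value is (a + b)/2, and mean value is additive over game sums: m(G1 + G2) = m(G1) + m(G2).
Mean of G1 = (2 + (-14))/2 = -12/2 = -6
Mean of G2 = (22 + (13))/2 = 35/2 = 35/2
Mean of G1 + G2 = -6 + 35/2 = 23/2

23/2


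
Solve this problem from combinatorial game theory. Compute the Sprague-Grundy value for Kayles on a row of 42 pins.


Kayles: a move removes 1 or 2 adjacent pins from a contiguous row.
Removing pins from a row of k leaves two independent rows (a, b) with a + b = k - 1 (one pin) or a + b = k - 2 (two pins); an end removal gives a = 0.
By Sprague-Grundy, G(k) = mex{ G(a) XOR G(b) } over all these splits. G(0) = 0.
G(1): splits (0,0):0^0=0 -> mex({0}) = 1
G(2): splits (0,1):0^1=1 (0,0):0^0=0 -> mex({0, 1}) = 2
G(3): splits (0,2):0^2=2 (1,1):1^1=0 (0,1):0^1=1 -> mex({0, 1, 2}) = 3
G(4): splits (0,3):0^3=3 (1,2):1^2=3 (0,2):0^2=2 (1,1):1^1=0 -> mex({0, 2, 3}) = 1
G(5): splits (0,4):0^1=1 (1,3):1^3=2 (2,2):2^2=0 (0,3):0^3=3 (1,2):1^2=3 -> mex({0, 1, 2, 3}) = 4
G(6) = mex({0, 1, 2, 4}) = 3
G(7) = mex({0, 1, 3, 4, 5}) = 2
G(8) = mex({0, 2, 3, 5, 6}) = 1
G(9) = mex({0, 1, 2, 3, 6, 7}) = 4
G(10) = mex({0, 1, 3, 4, 5, 7}) = 2
G(11) = mex({0, 1, 2, 3, 4, 5}) = 6
G(12) = mex({0, 1, 2, 3, 5, 6, 7}) = 4
G(13) = mex({0, 2, 3, 4, 6, 7}) = 1
G(14) = mex({0, 1, 4, 5, 6, 7}) = 2
G(15) = mex({0, 1, 2, 3, 4, 5, 6}) = 7
G(16) = mex({0, 2, 3, 5, 6, 7}) = 1
G(17) = mex({0, 1, 2, 3, 5, 6, 7}) = 4
G(18) = mex({0, 1, 2, 4, 5, 6}) = 3
G(19) = mex({0, 1, 3, 4, 5, 7}) = 2
G(20) = mex({0, 2, 3, 4, 5, 6, 7}) = 1
G(21) = mex({0, 1, 2, 3, 5, 6, 7}) = 4
G(22) = mex({0, 1, 2, 3, 4, 5, 7}) = 6
G(23) = mex({0, 1, 2, 3, 4, 5, 6}) = 7
G(24) = mex({0, 1, 2, 3, 5, 6, 7}) = 4
G(25) = mex({0, 2, 3, 4, 6, 7}) = 1
G(26) = mex({0, 1, 3, 4, 5, 6, 7}) = 2
G(27) = mex({0, 1, 2, 3, 4, 5, 6, 7}) = 8
G(28) = mex({0, 1, 2, 3, 4, 6, 7, 8}) = 5
G(29) = mex({0, 1, 2, 3, 5, 6, 7, 8, 9}) = 4
G(30) = mex({0, 1, 2, 3, 4, 5, 6, 9, 10}) = 7
G(31) = mex({0, 1, 3, 4, 5, 7, 10, 11}) = 2
G(32) = mex({0, 2, 3, 4, 5, 6, 7, 9, 11}) = 1
G(33) = mex({0, 1, 2, 3, 4, 5, 6, 7, 9, 12}) = 8
G(34) = mex({0, 1, 2, 3, 4, 5, 7, 8, 11, 12}) = 6
G(35) = mex({0, 1, 2, 3, 4, 5, 6, 8, 9, 10, 11}) = 7
G(36) = mex({0, 1, 2, 3, 5, 6, 7, 9, 10}) = 4
G(37) = mex({0, 2, 3, 4, 6, 7, 9, 10, 11, 12}) = 1
G(38) = mex({0, 1, 3, 4, 5, 6, 7, 9, 10, 11, 12}) = 2
G(39) = mex({0, 1, 2, 4, 5, 6, 7, 9, 10, 12, 14}) = 3
G(40) = mex({0, 2, 3, 4, 6, 7, 11, 12, 14}) = 1
G(41) = mex({0, 1, 2, 3, 5, 6, 7, 9, 10, 11, 12}) = 4
G(42) = mex({0, 1, 2, 3, 4, 5, 6, 9, 10}) = 7
Therefore G(42) = 7.

7


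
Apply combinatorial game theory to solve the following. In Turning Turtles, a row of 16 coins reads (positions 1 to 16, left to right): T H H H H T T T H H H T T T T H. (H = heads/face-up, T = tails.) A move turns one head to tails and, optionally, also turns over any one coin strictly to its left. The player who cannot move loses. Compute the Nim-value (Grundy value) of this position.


Coins: T H H H H T T T H H H T T T T H
Key fact: a single head at position k behaves exactly like a Nim heap of size k (turning it to T and optionally flipping a coin at j < k corresponds to moving the heap from k to j, or to 0), and heads combine as a disjunctive sum (two heads at the same place would cancel, matching j XOR j = 0). So the Nim-value is the XOR of the 1-indexed positions of the heads.
Face-up positions (1-indexed): [2, 3, 4, 5, 9, 10, 11, 16]
XOR 0 with 2: 0 XOR 2 = 2
XOR 2 with 3: 2 XOR 3 = 1
XOR 1 with 4: 1 XOR 4 = 5
XOR 5 with 5: 5 XOR 5 = 0
XOR 0 with 9: 0 XOR 9 = 9
XOR 9 with 10: 9 XOR 10 = 3
XOR 3 with 11: 3 XOR 11 = 8
XOR 8 with 16: 8 XOR 16 = 24
Nim-value = 24

24


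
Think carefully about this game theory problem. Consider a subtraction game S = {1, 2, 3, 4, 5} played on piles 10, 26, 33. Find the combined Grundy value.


Subtraction set: {1, 2, 3, 4, 5}
For this subtraction set, G(n) = n mod 6 (period = max + 1 = 6).
Pile 1 (size 10): G(10) = 10 mod 6 = 4
Pile 2 (size 26): G(26) = 26 mod 6 = 2
Pile 3 (size 33): G(33) = 33 mod 6 = 3
Total Grundy value = XOR of all: 4 XOR 2 XOR 3 = 5

5


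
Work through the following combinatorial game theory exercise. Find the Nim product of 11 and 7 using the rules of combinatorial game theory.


Nim multiplication is bilinear over XOR: (u XOR v) * w = (u*w) XOR (v*w).
So we split each operand into its bit components and XOR the pairwise Nim products.
11 = 1 + 2 + 8 (as XOR of powers of 2).
7 = 1 + 2 + 4 (as XOR of powers of 2).
Using the standard Nim-product table on single bits:
  2*2 = 3,   2*4 = 8,   2*8 = 12,
  4*4 = 6,   4*8 = 11,  8*8 = 13,
and  1*x = x (identity), k*l = l*k (commutative).
Pairwise Nim products:
  1 * 1 = 1
  1 * 2 = 2
  1 * 4 = 4
  2 * 1 = 2
  2 * 2 = 3
  2 * 4 = 8
  8 * 1 = 8
  8 * 2 = 12
  8 * 4 = 11
XOR them: 1 XOR 2 XOR 4 XOR 2 XOR 3 XOR 8 XOR 8 XOR 12 XOR 11 = 1.
Result: 11 * 7 = 1 (in Nim).

1


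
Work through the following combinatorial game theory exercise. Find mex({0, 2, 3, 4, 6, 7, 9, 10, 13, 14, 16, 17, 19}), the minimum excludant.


Set = {0, 2, 3, 4, 6, 7, 9, 10, 13, 14, 16, 17, 19}
0 is in the set.
1 is NOT in the set. This is the mex.
mex = 1

1


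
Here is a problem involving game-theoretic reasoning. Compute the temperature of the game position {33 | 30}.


The game is {33 | 30}, a switch {a | b} with numbers a > b.
Cooling {a | b} by t gives {a - t | b + t}, which stops being hot when a - t = b + t, i.e. at t = (a - b)/2. So the temperature of a switch is (a - b)/2.
Temperature = (Left option - Right option) / 2
= (33 - (30)) / 2
= 3 / 2
= 3/2

3/2


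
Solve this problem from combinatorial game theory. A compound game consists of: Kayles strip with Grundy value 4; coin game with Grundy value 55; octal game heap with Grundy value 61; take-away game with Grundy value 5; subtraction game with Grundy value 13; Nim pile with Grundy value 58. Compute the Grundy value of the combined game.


By the Sprague-Grundy theorem, the Grundy value of a sum of games is the XOR of individual Grundy values.
Kayles strip: Grundy value = 4. Running XOR: 0 XOR 4 = 4
coin game: Grundy value = 55. Running XOR: 4 XOR 55 = 51
octal game heap: Grundy value = 61. Running XOR: 51 XOR 61 = 14
take-away game: Grundy value = 5. Running XOR: 14 XOR 5 = 11
subtraction game: Grundy value = 13. Running XOR: 11 XOR 13 = 6
Nim pile: Grundy value = 58. Running XOR: 6 XOR 58 = 60
The combined Grundy value is 60.

60


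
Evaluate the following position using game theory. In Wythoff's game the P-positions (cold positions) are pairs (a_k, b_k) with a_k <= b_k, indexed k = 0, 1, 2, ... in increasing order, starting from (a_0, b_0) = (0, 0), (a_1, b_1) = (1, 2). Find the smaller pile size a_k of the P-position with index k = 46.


By Wythoff's theorem, a_k = floor(k * phi) and b_k = floor(k * phi^2) = a_k + k, where phi = (1 + sqrt(5))/2 is the golden ratio.
phi = (1 + sqrt(5))/2 = 1.618034
k = 46
k * phi = 46 * 1.618034 = 74.429563
a_46 = floor(k * phi) = 74

74


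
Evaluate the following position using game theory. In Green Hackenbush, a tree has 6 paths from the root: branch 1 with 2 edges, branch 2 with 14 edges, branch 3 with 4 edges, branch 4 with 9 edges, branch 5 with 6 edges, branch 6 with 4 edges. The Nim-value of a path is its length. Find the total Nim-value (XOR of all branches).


The tree has 6 branches from the ground vertex.
In Green Hackenbush, the Nim-value of a simple path of length k is k.
Branch 1: length 2, Nim-value = 2
Branch 2: length 14, Nim-value = 14
Branch 3: length 4, Nim-value = 4
Branch 4: length 9, Nim-value = 9
Branch 5: length 6, Nim-value = 6
Branch 6: length 4, Nim-value = 4
Total Nim-value = XOR of all branch values:
0 XOR 2 = 2
2 XOR 14 = 12
12 XOR 4 = 8
8 XOR 9 = 1
1 XOR 6 = 7
7 XOR 4 = 3
Nim-value of the tree = 3

3


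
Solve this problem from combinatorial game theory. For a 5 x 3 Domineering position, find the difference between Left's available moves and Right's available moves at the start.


Board is 5 x 3 (rows x cols).
Left (vertical) placements: (rows-1) * cols = 4 * 3 = 12
Right (horizontal) placements: rows * (cols-1) = 5 * 2 = 10
Advantage = Left - Right = 12 - 10 = 2

2


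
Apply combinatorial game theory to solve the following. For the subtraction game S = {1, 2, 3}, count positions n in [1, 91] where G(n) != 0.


Subtraction set S = {1, 2, 3}, so G(n) = n mod 4.
G(n) = 0 when n is a multiple of 4.
Multiples of 4 in [1, 91]: 22
N-positions (nonzero Grundy) = 91 - 22 = 69

69


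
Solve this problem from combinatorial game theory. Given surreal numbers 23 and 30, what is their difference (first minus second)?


x = 23, y = 30
x - y = 23 - 30 = -7

-7


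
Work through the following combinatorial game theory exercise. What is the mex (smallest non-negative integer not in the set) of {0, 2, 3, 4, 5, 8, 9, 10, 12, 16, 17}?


Set = {0, 2, 3, 4, 5, 8, 9, 10, 12, 16, 17}
0 is in the set.
1 is NOT in the set. This is the mex.
mex = 1

1


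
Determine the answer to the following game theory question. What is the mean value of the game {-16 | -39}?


Game = {-16 | -39}, a switch {a | b} with numbers a > b.
Its thermograph has left wall a - t and right wall b + t, which meet at t = (a - b)/2, where both equal (a + b)/2. So the mast (mean value) is at (a + b)/2.
Mean = (-16 + (-39))/2 = -55/2 = -55/2

-55/2


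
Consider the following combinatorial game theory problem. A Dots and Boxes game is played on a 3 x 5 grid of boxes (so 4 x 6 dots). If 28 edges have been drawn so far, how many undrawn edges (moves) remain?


Grid: 3 x 5 boxes, i.e. 4 rows and 6 columns of dots.
Horizontal edges: (rows + 1) * cols = 4 * 5 = 20
Vertical edges: rows * (cols + 1) = 3 * 6 = 18
Total edges: 20 + 18 = 38
Edges drawn: 28
Remaining: 38 - 28 = 10

10


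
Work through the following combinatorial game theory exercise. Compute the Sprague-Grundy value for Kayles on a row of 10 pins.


Kayles: a move removes 1 or 2 adjacent pins from a contiguous row.
Removing pins from a row of k leaves two independent rows (a, b) with a + b = k - 1 (one pin) or a + b = k - 2 (two pins); an end removal gives a = 0.
By Sprague-Grundy, G(k) = mex{ G(a) XOR G(b) } over all these splits. G(0) = 0.
G(1): splits (0,0):0^0=0 -> mex({0}) = 1
G(2): splits (0,1):0^1=1 (0,0):0^0=0 -> mex({0, 1}) = 2
G(3): splits (0,2):0^2=2 (1,1):1^1=0 (0,1):0^1=1 -> mex({0, 1, 2}) = 3
G(4): splits (0,3):0^3=3 (1,2):1^2=3 (0,2):0^2=2 (1,1):1^1=0 -> mex({0, 2, 3}) = 1
G(5): splits (0,4):0^1=1 (1,3):1^3=2 (2,2):2^2=0 (0,3):0^3=3 (1,2):1^2=3 -> mex({0, 1, 2, 3}) = 4
G(6) = mex({0, 1, 2, 4}) = 3
G(7) = mex({0, 1, 3, 4, 5}) = 2
G(8) = mex({0, 2, 3, 5, 6}) = 1
G(9) = mex({0, 1, 2, 3, 6, 7}) = 4
G(10) = mex({0, 1, 3, 4, 5, 7}) = 2
Therefore G(10) = 2.

2


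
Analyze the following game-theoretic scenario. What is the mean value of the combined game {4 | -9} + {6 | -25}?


G1 = {4 | -9}, G2 = {6 | -25}
Each is a switch {a | b} with numbers a > b; its mean value is (a + b)/2, and mean value is additive over game sums: m(G1 + G2) = m(G1) + m(G2).
Mean of G1 = (4 + (-9))/2 = -5/2 = -5/2
Mean of G2 = (6 + (-25))/2 = -19/2 = -19/2
Mean of G1 + G2 = -5/2 + -19/2 = -12

-12


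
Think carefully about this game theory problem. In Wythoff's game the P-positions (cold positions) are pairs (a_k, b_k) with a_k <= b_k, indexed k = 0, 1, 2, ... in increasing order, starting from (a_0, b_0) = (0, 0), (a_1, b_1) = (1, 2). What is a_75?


By Wythoff's theorem, a_k = floor(k * phi) and b_k = floor(k * phi^2) = a_k + k, where phi = (1 + sqrt(5))/2 is the golden ratio.
phi = (1 + sqrt(5))/2 = 1.618034
k = 75
k * phi = 75 * 1.618034 = 121.352549
a_75 = floor(k * phi) = 121

121


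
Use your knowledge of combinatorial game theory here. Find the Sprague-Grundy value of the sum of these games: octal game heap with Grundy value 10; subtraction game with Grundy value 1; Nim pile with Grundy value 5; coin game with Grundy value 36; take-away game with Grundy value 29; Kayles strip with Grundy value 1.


By the Sprague-Grundy theorem, the Grundy value of a sum of games is the XOR of individual Grundy values.
octal game heap: Grundy value = 10. Running XOR: 0 XOR 10 = 10
subtraction game: Grundy value = 1. Running XOR: 10 XOR 1 = 11
Nim pile: Grundy value = 5. Running XOR: 11 XOR 5 = 14
coin game: Grundy value = 36. Running XOR: 14 XOR 36 = 42
take-away game: Grundy value = 29. Running XOR: 42 XOR 29 = 55
Kayles strip: Grundy value = 1. Running XOR: 55 XOR 1 = 54
The combined Grundy value is 54.

54


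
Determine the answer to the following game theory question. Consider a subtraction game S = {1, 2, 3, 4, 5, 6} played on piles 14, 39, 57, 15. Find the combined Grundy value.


Subtraction set: {1, 2, 3, 4, 5, 6}
For this subtraction set, G(n) = n mod 7 (period = max + 1 = 7).
Pile 1 (size 14): G(14) = 14 mod 7 = 0
Pile 2 (size 39): G(39) = 39 mod 7 = 4
Pile 3 (size 57): G(57) = 57 mod 7 = 1
Pile 4 (size 15): G(15) = 15 mod 7 = 1
Total Grundy value = XOR of all: 0 XOR 4 XOR 1 XOR 1 = 4

4


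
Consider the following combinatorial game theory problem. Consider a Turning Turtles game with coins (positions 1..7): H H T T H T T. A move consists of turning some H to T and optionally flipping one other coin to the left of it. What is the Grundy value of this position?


Coins: H H T T H T T
Key fact: a single head at position k behaves exactly like a Nim heap of size k (turning it to T and optionally flipping a coin at j < k corresponds to moving the heap from k to j, or to 0), and heads combine as a disjunctive sum (two heads at the same place would cancel, matching j XOR j = 0). So the Nim-value is the XOR of the 1-indexed positions of the heads.
Face-up positions (1-indexed): [1, 2, 5]
XOR 0 with 1: 0 XOR 1 = 1
XOR 1 with 2: 1 XOR 2 = 3
XOR 3 with 5: 3 XOR 5 = 6
Nim-value = 6

6


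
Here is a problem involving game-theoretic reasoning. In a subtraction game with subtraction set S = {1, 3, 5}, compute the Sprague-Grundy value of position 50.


The subtraction set is S = {1, 3, 5}.
G(k) = mex{ G(k - s) : s in S, s <= k }. We compute iteratively: G(0) = 0.
G(1) = mex({0}) = 1
G(2) = mex({1}) = 0
G(3) = mex({0}) = 1
G(4) = mex({1}) = 0
G(5) = mex({0}) = 1
G(6) = mex({1}) = 0
Observe that G(2)..G(6) = 0, 1, 0, 1, 0 repeats G(0)..G(4) = 0, 1, 0, 1, 0.
For k >= max(S) = 5, G(k) is determined by the previous 5 values G(k-5)..G(k-1); a window of 5 consecutive values has recurred shifted by 2, so by induction G(k + 2) = G(k) for all k >= 0: the sequence is periodic from the start with period 2.
One period: G(0..1) = 0, 1.
50 mod 2 = 0, so G(50) = G(0) = 0.

0


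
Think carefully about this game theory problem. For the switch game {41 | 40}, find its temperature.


The game is {41 | 40}, a switch {a | b} with numbers a > b.
Cooling {a | b} by t gives {a - t | b + t}, which stops being hot when a - t = b + t, i.e. at t = (a - b)/2. So the temperature of a switch is (a - b)/2.
Temperature = (Left option - Right option) / 2
= (41 - (40)) / 2
= 1 / 2
= 1/2

1/2


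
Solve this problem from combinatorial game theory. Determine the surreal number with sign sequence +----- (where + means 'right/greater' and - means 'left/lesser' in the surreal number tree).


Sign expansion: +-----
Rule: track bounds (lo, hi), initially (-inf, +inf). On '+', the current value becomes lo and we move to the simplest number in (value, hi): value + 1 if hi = +inf, otherwise the midpoint (value + hi)/2. On '-', the current value becomes hi and we move to value - 1 if lo = -inf, otherwise the midpoint (lo + value)/2.
Start at 0.
Step 1: sign = +, move right. Bounds: (0, +inf). Value = 1
Step 2: sign = -, move left. Bounds: (0, 1). Value = 1/2
Step 3: sign = -, move left. Bounds: (0, 1/2). Value = 1/4
Step 4: sign = -, move left. Bounds: (0, 1/4). Value = 1/8
Step 5: sign = -, move left. Bounds: (0, 1/8). Value = 1/16
Step 6: sign = -, move left. Bounds: (0, 1/16). Value = 1/32
The surreal number with sign expansion +----- is 1/32.

1/32


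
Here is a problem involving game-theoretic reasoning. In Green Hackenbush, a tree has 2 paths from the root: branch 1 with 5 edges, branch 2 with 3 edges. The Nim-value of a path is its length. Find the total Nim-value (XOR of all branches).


The tree has 2 branches from the ground vertex.
In Green Hackenbush, the Nim-value of a simple path of length k is k.
Branch 1: length 5, Nim-value = 5
Branch 2: length 3, Nim-value = 3
Total Nim-value = XOR of all branch values:
0 XOR 5 = 5
5 XOR 3 = 6
Nim-value of the tree = 6

6


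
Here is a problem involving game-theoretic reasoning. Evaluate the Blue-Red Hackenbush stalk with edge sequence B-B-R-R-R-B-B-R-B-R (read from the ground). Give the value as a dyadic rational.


Edges (from ground): B-B-R-R-R-B-B-R-B-R
By Berlekamp's sign-expansion rule, a Blue-Red Hackenbush stalk has the value of the surreal number whose sign sequence is the edge sequence with B -> + and R -> -.
Sign sequence: ++---++-+-
Trace the sign expansion in the surreal number tree, starting from 0:
Edge 1: B (sign +) -> bounds (0, +inf), value = 1
Edge 2: B (sign +) -> bounds (1, +inf), value = 2
Edge 3: R (sign -) -> bounds (1, 2), value = 3/2
Edge 4: R (sign -) -> bounds (1, 3/2), value = 5/4
Edge 5: R (sign -) -> bounds (1, 5/4), value = 9/8
Edge 6: B (sign +) -> bounds (9/8, 5/4), value = 19/16
Edge 7: B (sign +) -> bounds (19/16, 5/4), value = 39/32
Edge 8: R (sign -) -> bounds (19/16, 39/32), value = 77/64
Edge 9: B (sign +) -> bounds (77/64, 39/32), value = 155/128
Edge 10: R (sign -) -> bounds (77/64, 155/128), value = 309/256
Game value = 309/256

309/256


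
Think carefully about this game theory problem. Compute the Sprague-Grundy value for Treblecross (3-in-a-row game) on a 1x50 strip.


Treblecross: place X on empty cells; 3-in-a-row wins.
Playing within two cells of an existing X lets the opponent win at once, so sensible play treats the cells i-2..i+2 around each X as dead. The player left with no safe cell loses, so this is a normal-play take-away game on strips of safe cells.
Placing X at cell i (0-indexed) of a strip of k safe cells leaves independent strips of sizes max(0, i-2) and max(0, k-i-3). Hence G(k) = mex{ G(max(0,i-2)) XOR G(max(0,k-i-3)) : 0 <= i < k }, with G(0) = 0.
G(1): splits (0,0):0^0=0 -> mex({0}) = 1
G(2): splits (0,0):0^0=0 -> mex({0}) = 1
G(3): splits (0,0):0^0=0 -> mex({0}) = 1
G(4): splits (0,1):0^1=1 (0,0):0^0=0 -> mex({0, 1}) = 2
G(5): splits (0,2):0^1=1 (0,1):0^1=1 (0,0):0^0=0 -> mex({0, 1}) = 2
G(6) = mex({1}) = 0
G(7) = mex({0, 1, 2}) = 3
G(8) = mex({0, 1, 2}) = 3
G(9) = mex({0, 2}) = 1
G(10) = mex({0, 2, 3}) = 1
G(11) = mex({0, 3}) = 1
G(12) = mex({1, 3}) = 0
G(13) = mex({0, 1, 2, 3}) = 4
G(14) = mex({0, 1, 2}) = 3
G(15) = mex({0, 1, 2}) = 3
G(16) = mex({0, 1, 2, 4}) = 3
G(17) = mex({0, 1, 3, 4}) = 2
G(18) = mex({0, 1, 3, 4}) = 2
G(19) = mex({0, 1, 3, 5}) = 2
G(20) = mex({0, 1, 2, 3, 5}) = 4
G(21) = mex({0, 1, 2, 3, 5}) = 4
G(22) = mex({1, 2, 6}) = 0
G(23) = mex({0, 1, 2, 3, 4, 6}) = 5
G(24) = mex({0, 1, 2, 3, 4}) = 5
G(25) = mex({0, 1, 3, 4, 7}) = 2
G(26) = mex({0, 1, 3, 4, 5, 7}) = 2
G(27) = mex({0, 1, 3, 5}) = 2
G(28) = mex({0, 1, 2, 5}) = 3
G(29) = mex({0, 1, 2, 4, 5, 6}) = 3
G(30) = mex({1, 2, 4, 6}) = 0
G(31) = mex({0, 1, 2, 3, 4, 6}) = 5
G(32) = mex({1, 2, 3, 4, 7}) = 0
G(33) = mex({0, 3, 7}) = 1
G(34) = mex({0, 2, 3, 5, 7}) = 1
G(35) = mex({0, 2, 3, 5, 6}) = 1
G(36) = mex({0, 1, 2, 5, 6}) = 3
G(37) = mex({0, 1, 2, 4, 5, 6}) = 3
G(38) = mex({0, 1, 2, 4}) = 3
G(39) = mex({0, 1, 2, 3, 4, 7}) = 5
G(40) = mex({0, 1, 2, 3, 4, 5, 7}) = 6
G(41) = mex({0, 1, 2, 3, 5, 7}) = 4
G(42) = mex({0, 1, 2, 3, 5, 6, 7}) = 4
G(43) = mex({0, 2, 3, 5, 6}) = 1
G(44) = mex({1, 2, 3, 4, 5, 6}) = 0
G(45) = mex({0, 1, 2, 3, 4, 6, 7}) = 5
G(46) = mex({0, 1, 2, 3, 4, 7}) = 5
G(47) = mex({0, 1, 2, 3, 4, 5, 7}) = 6
G(48) = mex({0, 1, 2, 3, 4, 5, 7}) = 6
G(49) = mex({0, 1, 3, 4, 5, 7}) = 2
G(50) = mex({0, 1, 2, 3, 4, 5, 6}) = 7
Therefore G(50) = 7.

7


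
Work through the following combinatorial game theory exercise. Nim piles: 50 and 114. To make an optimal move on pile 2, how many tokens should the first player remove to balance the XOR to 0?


Piles: 50 and 114
Current XOR: 50 XOR 114 = 64 (non-zero, so this is an N-position).
To make the XOR zero, we need to find a move that balances the piles.
For pile 2 (size 114): target = 114 XOR 64 = 50
We reduce pile 2 from 114 to 50.
Tokens removed: 114 - 50 = 64
Verification: 50 XOR 50 = 0

64


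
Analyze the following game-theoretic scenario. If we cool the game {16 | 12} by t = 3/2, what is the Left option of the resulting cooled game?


Original game: {16 | 12} (a switch {a | b} with a > b).
Cooling by t (for t below the temperature (a - b)/2 = 2) taxes each move by t: {a | b} cooled by t is {a - t | b + t}.
Cooling amount: t = 3/2
Cooled Left option: 16 - 3/2 = 29/2
Cooled Right option: 12 + 3/2 = 27/2
Cooled game: {29/2 | 27/2}
Left option = 29/2

29/2


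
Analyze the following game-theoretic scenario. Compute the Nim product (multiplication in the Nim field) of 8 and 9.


Nim multiplication is bilinear over XOR: (u XOR v) * w = (u*w) XOR (v*w).
So we split each operand into its bit components and XOR the pairwise Nim products.
8 = 8 (as XOR of powers of 2).
9 = 1 + 8 (as XOR of powers of 2).
Using the standard Nim-product table on single bits:
  2*2 = 3,   2*4 = 8,   2*8 = 12,
  4*4 = 6,   4*8 = 11,  8*8 = 13,
and  1*x = x (identity), k*l = l*k (commutative).
Pairwise Nim products:
  8 * 1 = 8
  8 * 8 = 13
XOR them: 8 XOR 13 = 5.
Result: 8 * 9 = 5 (in Nim).

5


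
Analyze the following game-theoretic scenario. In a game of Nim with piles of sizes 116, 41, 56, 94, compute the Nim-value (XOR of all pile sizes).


We need the XOR (exclusive or) of all pile sizes.
After XOR-ing pile 1 (size 116): 0 XOR 116 = 116
After XOR-ing pile 2 (size 41): 116 XOR 41 = 93
After XOR-ing pile 3 (size 56): 93 XOR 56 = 101
After XOR-ing pile 4 (size 94): 101 XOR 94 = 59
The Nim-value of this position is 59.

59


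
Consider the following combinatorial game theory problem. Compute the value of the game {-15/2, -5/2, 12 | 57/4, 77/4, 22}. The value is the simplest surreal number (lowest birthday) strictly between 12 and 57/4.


Left options: {-15/2, -5/2, 12}, max = 12
Right options: {57/4, 77/4, 22}, min = 57/4
All options are numbers and max(Left) < min(Right), so by the simplicity theorem the value is the simplest (earliest-born) number strictly between 12 and 57/4.
Integers 13 through 14 all lie strictly between 12 and 57/4.
Among integers, the simplest (lowest birthday = smallest |n|; 0 is born on day 0, +-n on day n) is 13.
No non-integer in the interval can be simpler: if x is a non-integer in the interval, then floor(x) or ceil(x) also lies in the interval (the interval contains an integer), and both are proper prefixes of x's sign expansion, i.e. born earlier. So the game value is 13.
Game value = 13

13


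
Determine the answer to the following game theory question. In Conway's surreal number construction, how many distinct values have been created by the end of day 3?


Day 0: {|} = 0 is born. Count = 1.
Day n: the number of surreal numbers born by day n is 2^(n+1) - 1.
By day 0: 2^1 - 1 = 1
By day 1: 2^2 - 1 = 3
By day 2: 2^3 - 1 = 7
By day 3: 2^4 - 1 = 15
By day 3: 15 surreal numbers.

15


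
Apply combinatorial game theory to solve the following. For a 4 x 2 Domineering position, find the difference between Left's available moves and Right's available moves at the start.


Board is 4 x 2 (rows x cols).
Left (vertical) placements: (rows-1) * cols = 3 * 2 = 6
Right (horizontal) placements: rows * (cols-1) = 4 * 1 = 4
Advantage = Left - Right = 6 - 4 = 2

2


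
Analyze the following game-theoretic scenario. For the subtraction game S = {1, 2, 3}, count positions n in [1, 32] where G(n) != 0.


Subtraction set S = {1, 2, 3}, so G(n) = n mod 4.
G(n) = 0 when n is a multiple of 4.
Multiples of 4 in [1, 32]: 8
N-positions (nonzero Grundy) = 32 - 8 = 24

24


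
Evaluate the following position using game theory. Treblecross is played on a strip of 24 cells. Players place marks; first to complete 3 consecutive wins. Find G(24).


Treblecross: place X on empty cells; 3-in-a-row wins.
Playing within two cells of an existing X lets the opponent win at once, so sensible play treats the cells i-2..i+2 around each X as dead. The player left with no safe cell loses, so this is a normal-play take-away game on strips of safe cells.
Placing X at cell i (0-indexed) of a strip of k safe cells leaves independent strips of sizes max(0, i-2) and max(0, k-i-3). Hence G(k) = mex{ G(max(0,i-2)) XOR G(max(0,k-i-3)) : 0 <= i < k }, with G(0) = 0.
G(1): splits (0,0):0^0=0 -> mex({0}) = 1
G(2): splits (0,0):0^0=0 -> mex({0}) = 1
G(3): splits (0,0):0^0=0 -> mex({0}) = 1
G(4): splits (0,1):0^1=1 (0,0):0^0=0 -> mex({0, 1}) = 2
G(5): splits (0,2):0^1=1 (0,1):0^1=1 (0,0):0^0=0 -> mex({0, 1}) = 2
G(6) = mex({1}) = 0
G(7) = mex({0, 1, 2}) = 3
G(8) = mex({0, 1, 2}) = 3
G(9) = mex({0, 2}) = 1
G(10) = mex({0, 2, 3}) = 1
G(11) = mex({0, 3}) = 1
G(12) = mex({1, 3}) = 0
G(13) = mex({0, 1, 2, 3}) = 4
G(14) = mex({0, 1, 2}) = 3
G(15) = mex({0, 1, 2}) = 3
G(16) = mex({0, 1, 2, 4}) = 3
G(17) = mex({0, 1, 3, 4}) = 2
G(18) = mex({0, 1, 3, 4}) = 2
G(19) = mex({0, 1, 3, 5}) = 2
G(20) = mex({0, 1, 2, 3, 5}) = 4
G(21) = mex({0, 1, 2, 3, 5}) = 4
G(22) = mex({1, 2, 6}) = 0
G(23) = mex({0, 1, 2, 3, 4, 6}) = 5
G(24) = mex({0, 1, 2, 3, 4}) = 5
Therefore G(24) = 5.

5


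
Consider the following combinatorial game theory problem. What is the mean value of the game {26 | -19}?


Game = {26 | -19}, a switch {a | b} with numbers a > b.
Its thermograph has left wall a - t and right wall b + t, which meet at t = (a - b)/2, where both equal (a + b)/2. So the mast (mean value) is at (a + b)/2.
Mean = (26 + (-19))/2 = 7/2 = 7/2

7/2


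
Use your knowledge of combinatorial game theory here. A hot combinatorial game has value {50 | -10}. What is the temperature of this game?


The game is {50 | -10}, a switch {a | b} with numbers a > b.
Cooling {a | b} by t gives {a - t | b + t}, which stops being hot when a - t = b + t, i.e. at t = (a - b)/2. So the temperature of a switch is (a - b)/2.
Temperature = (Left option - Right option) / 2
= (50 - (-10)) / 2
= 60 / 2
= 30

30


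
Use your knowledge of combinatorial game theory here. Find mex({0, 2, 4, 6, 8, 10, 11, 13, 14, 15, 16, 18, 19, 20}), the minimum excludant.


Set = {0, 2, 4, 6, 8, 10, 11, 13, 14, 15, 16, 18, 19, 20}
0 is in the set.
1 is NOT in the set. This is the mex.
mex = 1

1


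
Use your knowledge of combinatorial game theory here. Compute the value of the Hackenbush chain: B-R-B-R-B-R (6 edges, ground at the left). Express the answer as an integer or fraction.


Edges (from ground): B-R-B-R-B-R
By Berlekamp's sign-expansion rule, a Blue-Red Hackenbush stalk has the value of the surreal number whose sign sequence is the edge sequence with B -> + and R -> -.
Sign sequence: +-+-+-
Trace the sign expansion in the surreal number tree, starting from 0:
Edge 1: B (sign +) -> bounds (0, +inf), value = 1
Edge 2: R (sign -) -> bounds (0, 1), value = 1/2
Edge 3: B (sign +) -> bounds (1/2, 1), value = 3/4
Edge 4: R (sign -) -> bounds (1/2, 3/4), value = 5/8
Edge 5: B (sign +) -> bounds (5/8, 3/4), value = 11/16
Edge 6: R (sign -) -> bounds (5/8, 11/16), value = 21/32
Game value = 21/32

21/32


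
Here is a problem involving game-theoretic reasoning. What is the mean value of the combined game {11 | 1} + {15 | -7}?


G1 = {11 | 1}, G2 = {15 | -7}
Each is a switch {a | b} with numbers a > b; its mean value is (a + b)/2, and mean value is additive over game sums: m(G1 + G2) = m(G1) + m(G2).
Mean of G1 = (11 + (1))/2 = 12/2 = 6
Mean of G2 = (15 + (-7))/2 = 8/2 = 4
Mean of G1 + G2 = 6 + 4 = 10

10


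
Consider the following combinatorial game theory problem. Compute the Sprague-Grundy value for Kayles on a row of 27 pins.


Kayles: a move removes 1 or 2 adjacent pins from a contiguous row.
Removing pins from a row of k leaves two independent rows (a, b) with a + b = k - 1 (one pin) or a + b = k - 2 (two pins); an end removal gives a = 0.
By Sprague-Grundy, G(k) = mex{ G(a) XOR G(b) } over all these splits. G(0) = 0.
G(1): splits (0,0):0^0=0 -> mex({0}) = 1
G(2): splits (0,1):0^1=1 (0,0):0^0=0 -> mex({0, 1}) = 2
G(3): splits (0,2):0^2=2 (1,1):1^1=0 (0,1):0^1=1 -> mex({0, 1, 2}) = 3
G(4): splits (0,3):0^3=3 (1,2):1^2=3 (0,2):0^2=2 (1,1):1^1=0 -> mex({0, 2, 3}) = 1
G(5): splits (0,4):0^1=1 (1,3):1^3=2 (2,2):2^2=0 (0,3):0^3=3 (1,2):1^2=3 -> mex({0, 1, 2, 3}) = 4
G(6) = mex({0, 1, 2, 4}) = 3
G(7) = mex({0, 1, 3, 4, 5}) = 2
G(8) = mex({0, 2, 3, 5, 6}) = 1
G(9) = mex({0, 1, 2, 3, 6, 7}) = 4
G(10) = mex({0, 1, 3, 4, 5, 7}) = 2
G(11) = mex({0, 1, 2, 3, 4, 5}) = 6
G(12) = mex({0, 1, 2, 3, 5, 6, 7}) = 4
G(13) = mex({0, 2, 3, 4, 6, 7}) = 1
G(14) = mex({0, 1, 4, 5, 6, 7}) = 2
G(15) = mex({0, 1, 2, 3, 4, 5, 6}) = 7
G(16) = mex({0, 2, 3, 5, 6, 7}) = 1
G(17) = mex({0, 1, 2, 3, 5, 6, 7}) = 4
G(18) = mex({0, 1, 2, 4, 5, 6}) = 3
G(19) = mex({0, 1, 3, 4, 5, 7}) = 2
G(20) = mex({0, 2, 3, 4, 5, 6, 7}) = 1
G(21) = mex({0, 1, 2, 3, 5, 6, 7}) = 4
G(22) = mex({0, 1, 2, 3, 4, 5, 7}) = 6
G(23) = mex({0, 1, 2, 3, 4, 5, 6}) = 7
G(24) = mex({0, 1, 2, 3, 5, 6, 7}) = 4
G(25) = mex({0, 2, 3, 4, 6, 7}) = 1
G(26) = mex({0, 1, 3, 4, 5, 6, 7}) = 2
G(27) = mex({0, 1, 2, 3, 4, 5, 6, 7}) = 8
Therefore G(27) = 8.

8


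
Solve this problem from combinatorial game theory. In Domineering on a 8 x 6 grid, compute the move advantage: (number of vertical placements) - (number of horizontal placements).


Board is 8 x 6 (rows x cols).
Left (vertical) placements: (rows-1) * cols = 7 * 6 = 42
Right (horizontal) placements: rows * (cols-1) = 8 * 5 = 40
Advantage = Left - Right = 42 - 40 = 2

2


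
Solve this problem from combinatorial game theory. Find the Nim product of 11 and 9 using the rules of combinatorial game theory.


Nim multiplication is bilinear over XOR: (u XOR v) * w = (u*w) XOR (v*w).
So we split each operand into its bit components and XOR the pairwise Nim products.
11 = 1 + 2 + 8 (as XOR of powers of 2).
9 = 1 + 8 (as XOR of powers of 2).
Using the standard Nim-product table on single bits:
  2*2 = 3,   2*4 = 8,   2*8 = 12,
  4*4 = 6,   4*8 = 11,  8*8 = 13,
and  1*x = x (identity), k*l = l*k (commutative).
Pairwise Nim products:
  1 * 1 = 1
  1 * 8 = 8
  2 * 1 = 2
  2 * 8 = 12
  8 * 1 = 8
  8 * 8 = 13
XOR them: 1 XOR 8 XOR 2 XOR 12 XOR 8 XOR 13 = 2.
Result: 11 * 9 = 2 (in Nim).

2


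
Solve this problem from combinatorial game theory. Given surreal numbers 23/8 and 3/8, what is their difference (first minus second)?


x = 23/8, y = 3/8
Converting to common denominator: 8
x = 23/8, y = 3/8
x - y = 23/8 - 3/8 = 5/2

5/2


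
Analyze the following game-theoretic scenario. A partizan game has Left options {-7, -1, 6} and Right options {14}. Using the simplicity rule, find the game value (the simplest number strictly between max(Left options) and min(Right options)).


Left options: {-7, -1, 6}, max = 6
Right options: {14}, min = 14
All options are numbers and max(Left) < min(Right), so by the simplicity theorem the value is the simplest (earliest-born) number strictly between 6 and 14.
Integers 7 through 13 all lie strictly between 6 and 14.
Among integers, the simplest (lowest birthday = smallest |n|; 0 is born on day 0, +-n on day n) is 7.
No non-integer in the interval can be simpler: if x is a non-integer in the interval, then floor(x) or ceil(x) also lies in the interval (the interval contains an integer), and both are proper prefixes of x's sign expansion, i.e. born earlier. So the game value is 7.
Game value = 7

7
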